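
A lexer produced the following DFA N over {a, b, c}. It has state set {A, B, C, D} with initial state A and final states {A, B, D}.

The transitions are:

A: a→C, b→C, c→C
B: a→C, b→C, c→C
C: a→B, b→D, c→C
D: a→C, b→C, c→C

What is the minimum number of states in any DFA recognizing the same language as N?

Every state is reachable, so we keep all 4.
Initial partition by acceptance: {A,B,D} | {C}.
No further refinement is possible. Final partition (2 blocks): {A,B,D} | {C}.

2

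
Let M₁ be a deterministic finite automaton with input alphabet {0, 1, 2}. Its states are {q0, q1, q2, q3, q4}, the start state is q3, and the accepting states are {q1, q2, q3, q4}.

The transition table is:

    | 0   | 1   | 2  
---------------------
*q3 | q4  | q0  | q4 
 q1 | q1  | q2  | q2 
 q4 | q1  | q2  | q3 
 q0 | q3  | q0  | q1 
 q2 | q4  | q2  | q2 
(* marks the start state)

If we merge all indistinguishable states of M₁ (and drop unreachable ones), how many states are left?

Every state is reachable, so we keep all 5.
Start with accepting vs non-accepting: {q1,q2,q3,q4} | {q0}.
On input 1, block {q1,q2,q3,q4} splits into {q1,q2,q4} and {q3}.
On input 2, block {q1,q2,q4} splits into {q1,q2} and {q4}.
Split {q1,q2} by δ(·,0) → {q1} and {q2}.
The partition is now stable with 5 blocks: {q1} | {q0} | {q3} | {q4} | {q2}.

5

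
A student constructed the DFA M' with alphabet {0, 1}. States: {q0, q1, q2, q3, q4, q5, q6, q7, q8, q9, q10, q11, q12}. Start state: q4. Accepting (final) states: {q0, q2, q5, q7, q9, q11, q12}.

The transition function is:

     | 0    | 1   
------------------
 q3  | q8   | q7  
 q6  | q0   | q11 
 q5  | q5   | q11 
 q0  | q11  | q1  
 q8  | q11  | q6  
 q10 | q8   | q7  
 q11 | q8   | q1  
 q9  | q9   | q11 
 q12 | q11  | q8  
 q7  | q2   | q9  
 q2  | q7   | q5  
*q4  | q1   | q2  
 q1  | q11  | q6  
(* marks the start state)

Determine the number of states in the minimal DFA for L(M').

7

States {q3,q10,q12} cannot be reached from the start state, so discard them.
P0 = {q0,q2,q5,q7,q9,q11} | {q1,q4,q6,q8}.
Split {q0,q2,q5,q7,q9,q11} by δ(·,0) → {q0,q2,q5,q7,q9} and {q11}.
Split {q0,q2,q5,q7,q9} by δ(·,0) → {q2,q5,q7,q9} and {q0}.
On input 1, block {q2,q5,q7,q9} splits into {q2,q7} and {q5,q9}.
Refine {q1,q4,q6,q8} on symbol 0: members go to different blocks, giving {q1,q8} and {q4} and {q6}.
Stable partition: {q2,q7} | {q1,q8} | {q11} | {q0} | {q5,q9} | {q4} | {q6} — 7 equivalence classes.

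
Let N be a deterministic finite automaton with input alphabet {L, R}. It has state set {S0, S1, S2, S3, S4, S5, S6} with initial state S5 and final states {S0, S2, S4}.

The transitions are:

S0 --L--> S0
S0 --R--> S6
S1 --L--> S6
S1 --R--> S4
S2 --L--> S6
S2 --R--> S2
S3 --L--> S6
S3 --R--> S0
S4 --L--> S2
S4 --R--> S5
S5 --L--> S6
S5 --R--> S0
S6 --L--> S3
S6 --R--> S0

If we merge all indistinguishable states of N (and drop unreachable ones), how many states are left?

Reachable states from the start: {S0,S3,S5,S6}. Unreachable: {S1,S2,S4} — drop them.
Start with accepting vs non-accepting: {S0} | {S3,S5,S6}.
The partition is now stable with 2 blocks: {S0} | {S3,S5,S6}.

2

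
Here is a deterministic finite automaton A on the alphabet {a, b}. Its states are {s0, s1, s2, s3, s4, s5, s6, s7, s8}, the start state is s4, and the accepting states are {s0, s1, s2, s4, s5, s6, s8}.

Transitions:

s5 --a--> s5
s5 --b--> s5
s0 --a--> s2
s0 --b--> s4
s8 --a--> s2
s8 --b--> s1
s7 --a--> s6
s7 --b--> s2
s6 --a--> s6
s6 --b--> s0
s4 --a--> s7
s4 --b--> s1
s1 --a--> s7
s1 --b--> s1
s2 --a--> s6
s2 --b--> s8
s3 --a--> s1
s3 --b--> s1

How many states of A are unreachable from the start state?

No path from s4 leads to s3, s5; the other 7 states are all reachable.

2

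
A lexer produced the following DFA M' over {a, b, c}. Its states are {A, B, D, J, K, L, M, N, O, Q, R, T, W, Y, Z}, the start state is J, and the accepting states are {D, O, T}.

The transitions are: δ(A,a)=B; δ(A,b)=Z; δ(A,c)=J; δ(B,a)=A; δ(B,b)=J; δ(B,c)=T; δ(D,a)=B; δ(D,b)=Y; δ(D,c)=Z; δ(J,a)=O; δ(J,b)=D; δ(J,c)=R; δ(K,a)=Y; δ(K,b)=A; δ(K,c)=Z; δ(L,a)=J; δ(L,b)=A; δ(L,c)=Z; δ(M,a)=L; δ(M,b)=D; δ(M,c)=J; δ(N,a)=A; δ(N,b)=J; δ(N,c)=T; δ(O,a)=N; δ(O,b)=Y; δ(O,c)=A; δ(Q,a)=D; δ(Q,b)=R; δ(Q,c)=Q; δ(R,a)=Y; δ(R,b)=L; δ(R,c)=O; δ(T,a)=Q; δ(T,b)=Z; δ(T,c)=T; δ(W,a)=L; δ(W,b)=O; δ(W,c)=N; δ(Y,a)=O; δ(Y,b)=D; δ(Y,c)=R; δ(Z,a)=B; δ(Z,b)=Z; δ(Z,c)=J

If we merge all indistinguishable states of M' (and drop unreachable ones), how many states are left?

8

States {K,M,W} cannot be reached from the start state, so discard them.
Start with accepting vs non-accepting: {D,O,T} | {A,B,J,L,N,Q,R,Y,Z}.
Split {D,O,T} by δ(·,c) → {D,O} and {T}.
Refine {A,B,J,L,N,Q,R,Y,Z} on symbol a: members go to different blocks, giving {A,B,L,N,R,Z} and {J,Q,Y}.
On input a, block {A,B,L,N,R,Z} splits into {A,B,N,Z} and {L,R}.
Split {A,B,N,Z} by δ(·,b) → {A,Z} and {B,N}.
Split {J,Q,Y} by δ(·,b) → {J,Y} and {Q}.
On input b, block {L,R} splits into {R} and {L}.
The partition is now stable with 8 blocks: {D,O} | {A,Z} | {T} | {J,Y} | {R} | {B,N} | {Q} | {L}.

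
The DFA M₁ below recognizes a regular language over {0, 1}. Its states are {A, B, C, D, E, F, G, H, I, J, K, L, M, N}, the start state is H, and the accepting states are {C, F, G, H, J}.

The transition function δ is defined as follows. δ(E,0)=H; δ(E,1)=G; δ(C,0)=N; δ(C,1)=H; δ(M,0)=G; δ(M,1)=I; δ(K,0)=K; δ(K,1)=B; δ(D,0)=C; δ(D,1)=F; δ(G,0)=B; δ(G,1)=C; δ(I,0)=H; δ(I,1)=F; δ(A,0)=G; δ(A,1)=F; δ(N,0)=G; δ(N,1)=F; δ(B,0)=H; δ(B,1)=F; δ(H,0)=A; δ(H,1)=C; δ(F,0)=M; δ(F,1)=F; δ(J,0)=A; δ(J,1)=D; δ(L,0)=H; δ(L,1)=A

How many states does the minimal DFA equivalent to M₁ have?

4

States {D,E,J,K,L} cannot be reached from the start state, so discard them.
P0 = {C,F,G,H} | {A,B,I,M,N}.
Refine {A,B,I,M,N} on symbol 1: members go to different blocks, giving {A,B,I,N} and {M}.
Split {C,F,G,H} by δ(·,0) → {C,G,H} and {F}.
No further refinement is possible. Final partition (4 blocks): {C,G,H} | {A,B,I,N} | {M} | {F}.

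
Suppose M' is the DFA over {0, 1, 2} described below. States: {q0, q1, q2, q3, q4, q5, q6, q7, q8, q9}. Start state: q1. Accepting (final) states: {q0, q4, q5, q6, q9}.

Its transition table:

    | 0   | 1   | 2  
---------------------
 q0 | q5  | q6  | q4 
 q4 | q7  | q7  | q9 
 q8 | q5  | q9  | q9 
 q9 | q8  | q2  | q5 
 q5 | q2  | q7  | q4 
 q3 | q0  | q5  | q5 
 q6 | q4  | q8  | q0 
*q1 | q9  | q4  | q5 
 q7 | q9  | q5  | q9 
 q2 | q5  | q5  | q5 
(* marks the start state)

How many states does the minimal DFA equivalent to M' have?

2

States {q0,q3,q6} cannot be reached from the start state, so discard them.
Start with accepting vs non-accepting: {q4,q5,q9} | {q1,q2,q7,q8}.
Stable partition: {q4,q5,q9} | {q1,q2,q7,q8} — 2 equivalence classes.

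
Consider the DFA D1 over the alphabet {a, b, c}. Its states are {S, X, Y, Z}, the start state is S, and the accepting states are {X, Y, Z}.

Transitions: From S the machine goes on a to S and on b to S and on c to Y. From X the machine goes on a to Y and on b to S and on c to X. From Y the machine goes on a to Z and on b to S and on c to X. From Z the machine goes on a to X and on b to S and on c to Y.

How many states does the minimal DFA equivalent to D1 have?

Start with accepting vs non-accepting: {X,Y,Z} | {S}.
The partition is now stable with 2 blocks: {X,Y,Z} | {S}.

2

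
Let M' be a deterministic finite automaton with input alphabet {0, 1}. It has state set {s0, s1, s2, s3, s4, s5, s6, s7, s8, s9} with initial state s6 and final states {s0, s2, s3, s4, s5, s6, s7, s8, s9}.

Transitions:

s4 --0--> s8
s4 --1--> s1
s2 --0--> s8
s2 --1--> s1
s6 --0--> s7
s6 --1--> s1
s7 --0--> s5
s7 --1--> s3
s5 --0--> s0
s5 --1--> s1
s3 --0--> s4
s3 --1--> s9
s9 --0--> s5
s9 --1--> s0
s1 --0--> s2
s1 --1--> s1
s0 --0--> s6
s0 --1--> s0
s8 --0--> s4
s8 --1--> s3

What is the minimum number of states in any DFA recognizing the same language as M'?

Initial partition by acceptance: {s0,s2,s3,s4,s5,s6,s7,s8,s9} | {s1}.
On input 1, block {s0,s2,s3,s4,s5,s6,s7,s8,s9} splits into {s0,s3,s7,s8,s9} and {s2,s4,s5,s6}.
Stable partition: {s0,s3,s7,s8,s9} | {s1} | {s2,s4,s5,s6} — 3 equivalence classes.

3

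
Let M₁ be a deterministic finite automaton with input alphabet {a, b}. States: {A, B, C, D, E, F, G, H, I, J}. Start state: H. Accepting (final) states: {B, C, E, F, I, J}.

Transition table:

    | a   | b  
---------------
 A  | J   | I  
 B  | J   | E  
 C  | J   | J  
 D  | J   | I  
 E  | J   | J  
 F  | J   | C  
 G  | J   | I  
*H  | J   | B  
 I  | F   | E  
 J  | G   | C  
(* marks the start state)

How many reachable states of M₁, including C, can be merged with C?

2

States {A,D} cannot be reached from the start state, so discard them.
Initial partition by acceptance: {B,C,E,F,I,J} | {G,H}.
Split {B,C,E,F,I,J} by δ(·,a) → {B,C,E,F,I} and {J}.
Split {B,C,E,F,I} by δ(·,a) → {B,C,E,F} and {I}.
On input b, block {B,C,E,F} splits into {B,F} and {C,E}.
Refine {G,H} on symbol b: members go to different blocks, giving {G} and {H}.
Stable partition: {B,F} | {G} | {J} | {I} | {C,E} | {H} — 6 equivalence classes.
The equivalence class containing C is {C,E}, of size 2.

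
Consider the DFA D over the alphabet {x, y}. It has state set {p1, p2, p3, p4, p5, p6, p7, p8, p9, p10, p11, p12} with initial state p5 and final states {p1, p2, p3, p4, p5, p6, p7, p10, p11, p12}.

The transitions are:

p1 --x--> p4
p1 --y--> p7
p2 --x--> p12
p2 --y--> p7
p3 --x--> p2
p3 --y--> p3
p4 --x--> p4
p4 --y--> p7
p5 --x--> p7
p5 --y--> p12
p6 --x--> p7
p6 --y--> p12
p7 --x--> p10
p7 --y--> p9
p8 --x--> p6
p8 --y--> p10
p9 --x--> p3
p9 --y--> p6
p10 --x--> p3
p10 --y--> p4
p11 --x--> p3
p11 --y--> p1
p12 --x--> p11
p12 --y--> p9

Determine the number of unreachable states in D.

Starting at p5 and following transitions, the reachable set is {p1, p2, p3, p4, p5, p6, p7, p9, p10, p11, p12}. That leaves p8 unreachable — 1 in total.

1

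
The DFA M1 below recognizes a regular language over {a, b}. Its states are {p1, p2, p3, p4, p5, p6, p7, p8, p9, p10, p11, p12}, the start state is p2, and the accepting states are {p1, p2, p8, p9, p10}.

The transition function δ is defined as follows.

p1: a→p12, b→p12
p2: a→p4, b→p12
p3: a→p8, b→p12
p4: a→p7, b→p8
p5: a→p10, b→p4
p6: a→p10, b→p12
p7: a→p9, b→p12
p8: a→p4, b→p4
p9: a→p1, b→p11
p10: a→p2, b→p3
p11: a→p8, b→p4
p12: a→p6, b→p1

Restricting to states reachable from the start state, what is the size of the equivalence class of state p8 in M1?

States {p5} cannot be reached from the start state, so discard them.
Start with accepting vs non-accepting: {p1,p2,p8,p9,p10} | {p3,p4,p6,p7,p11,p12}.
On input a, block {p1,p2,p8,p9,p10} splits into {p1,p2,p8} and {p9,p10}.
Split {p3,p4,p6,p7,p11,p12} by δ(·,a) → {p3,p11} and {p4,p12} and {p6,p7}.
The partition is now stable with 5 blocks: {p1,p2,p8} | {p3,p11} | {p9,p10} | {p4,p12} | {p6,p7}.
State p8 belongs to the block {p1,p2,p8}, which has 3 states.

3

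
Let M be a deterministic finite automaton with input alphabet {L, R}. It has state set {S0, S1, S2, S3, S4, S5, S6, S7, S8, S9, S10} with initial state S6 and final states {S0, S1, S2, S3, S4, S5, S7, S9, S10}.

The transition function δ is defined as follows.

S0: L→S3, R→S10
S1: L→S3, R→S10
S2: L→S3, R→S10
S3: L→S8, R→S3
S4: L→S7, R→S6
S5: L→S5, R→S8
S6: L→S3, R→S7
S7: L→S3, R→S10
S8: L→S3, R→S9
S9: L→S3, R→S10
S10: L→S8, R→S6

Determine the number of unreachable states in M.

5

No path from S6 leads to S0, S1, S2, S4, S5; the other 6 states are all reachable.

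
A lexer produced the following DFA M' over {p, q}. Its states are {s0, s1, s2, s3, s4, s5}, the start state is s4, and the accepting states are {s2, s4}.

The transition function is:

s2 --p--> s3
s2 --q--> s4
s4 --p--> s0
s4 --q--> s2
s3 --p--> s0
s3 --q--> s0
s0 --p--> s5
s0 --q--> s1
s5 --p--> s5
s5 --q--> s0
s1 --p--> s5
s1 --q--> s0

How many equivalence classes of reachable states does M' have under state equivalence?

2

Every state is reachable, so we keep all 6.
Start with accepting vs non-accepting: {s2,s4} | {s0,s1,s3,s5}.
The partition is now stable with 2 blocks: {s2,s4} | {s0,s1,s3,s5}.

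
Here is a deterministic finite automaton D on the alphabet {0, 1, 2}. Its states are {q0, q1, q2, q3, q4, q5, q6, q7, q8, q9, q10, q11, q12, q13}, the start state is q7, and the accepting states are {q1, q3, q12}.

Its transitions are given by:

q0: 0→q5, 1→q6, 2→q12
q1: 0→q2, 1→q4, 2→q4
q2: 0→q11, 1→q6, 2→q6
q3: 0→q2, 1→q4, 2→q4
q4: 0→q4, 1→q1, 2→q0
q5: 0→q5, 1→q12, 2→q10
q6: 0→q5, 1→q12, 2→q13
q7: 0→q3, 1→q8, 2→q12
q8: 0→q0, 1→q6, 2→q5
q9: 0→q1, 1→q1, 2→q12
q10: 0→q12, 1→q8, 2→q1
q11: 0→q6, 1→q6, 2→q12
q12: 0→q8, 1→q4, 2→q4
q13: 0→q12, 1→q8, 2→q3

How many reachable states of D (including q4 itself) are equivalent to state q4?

1

Reachable states from the start: {q0,q1,q2,q3,q4,q5,q6,q7,q8,q10,q11,q12,q13}. Unreachable: {q9} — drop them.
Start with accepting vs non-accepting: {q1,q3,q12} | {q0,q2,q4,q5,q6,q7,q8,q10,q11,q13}.
Refine {q0,q2,q4,q5,q6,q7,q8,q10,q11,q13} on symbol 0: members go to different blocks, giving {q0,q2,q4,q5,q6,q8,q11} and {q7,q10,q13}.
Refine {q0,q2,q4,q5,q6,q8,q11} on symbol 1: members go to different blocks, giving {q0,q2,q8,q11} and {q4,q5,q6}.
Split {q0,q2,q8,q11} by δ(·,0) → {q0,q11} and {q2,q8}.
On input 2, block {q4,q5,q6} splits into {q5,q6} and {q4}.
The partition is now stable with 6 blocks: {q1,q3,q12} | {q0,q11} | {q7,q10,q13} | {q5,q6} | {q2,q8} | {q4}.
The equivalence class containing q4 is {q4}, of size 1.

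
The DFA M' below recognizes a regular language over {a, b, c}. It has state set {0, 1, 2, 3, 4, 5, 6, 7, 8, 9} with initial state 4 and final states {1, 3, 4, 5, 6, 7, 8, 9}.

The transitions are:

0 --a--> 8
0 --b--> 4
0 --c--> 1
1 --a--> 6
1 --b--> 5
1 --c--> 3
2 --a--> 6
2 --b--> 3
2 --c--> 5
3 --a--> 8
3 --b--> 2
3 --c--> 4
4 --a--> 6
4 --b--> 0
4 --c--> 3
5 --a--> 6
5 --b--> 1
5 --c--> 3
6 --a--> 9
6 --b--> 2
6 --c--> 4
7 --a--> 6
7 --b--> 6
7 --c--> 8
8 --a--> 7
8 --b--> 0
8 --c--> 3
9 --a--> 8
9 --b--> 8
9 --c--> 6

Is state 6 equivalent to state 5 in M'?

Every state is reachable, so we keep all 10.
Start with accepting vs non-accepting: {1,3,4,5,6,7,8,9} | {0,2}.
Refine {1,3,4,5,6,7,8,9} on symbol b: members go to different blocks, giving {1,5,7,9} and {3,4,6,8}.
On input b, block {1,5,7,9} splits into {1,5} and {7,9}.
Split {3,4,6,8} by δ(·,a) → {3,4} and {6,8}.
No further refinement is possible. Final partition (5 blocks): {1,5} | {0,2} | {3,4} | {7,9} | {6,8}.
6 and 5 end up in different blocks, so they are distinguishable. For instance, the string 'b' is accepted from only 5.

No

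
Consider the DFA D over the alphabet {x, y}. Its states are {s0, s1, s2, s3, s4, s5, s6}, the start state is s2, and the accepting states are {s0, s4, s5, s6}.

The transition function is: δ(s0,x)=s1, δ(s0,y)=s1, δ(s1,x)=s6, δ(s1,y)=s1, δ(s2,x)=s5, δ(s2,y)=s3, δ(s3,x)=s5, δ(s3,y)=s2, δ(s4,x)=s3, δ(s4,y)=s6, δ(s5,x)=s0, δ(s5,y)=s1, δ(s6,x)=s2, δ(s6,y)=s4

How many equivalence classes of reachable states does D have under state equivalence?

5

Every state is reachable, so we keep all 7.
P0 = {s0,s4,s5,s6} | {s1,s2,s3}.
Split {s0,s4,s5,s6} by δ(·,x) → {s0,s4,s6} and {s5}.
Refine {s0,s4,s6} on symbol y: members go to different blocks, giving {s4,s6} and {s0}.
On input x, block {s1,s2,s3} splits into {s2,s3} and {s1}.
The partition is now stable with 5 blocks: {s4,s6} | {s2,s3} | {s5} | {s0} | {s1}.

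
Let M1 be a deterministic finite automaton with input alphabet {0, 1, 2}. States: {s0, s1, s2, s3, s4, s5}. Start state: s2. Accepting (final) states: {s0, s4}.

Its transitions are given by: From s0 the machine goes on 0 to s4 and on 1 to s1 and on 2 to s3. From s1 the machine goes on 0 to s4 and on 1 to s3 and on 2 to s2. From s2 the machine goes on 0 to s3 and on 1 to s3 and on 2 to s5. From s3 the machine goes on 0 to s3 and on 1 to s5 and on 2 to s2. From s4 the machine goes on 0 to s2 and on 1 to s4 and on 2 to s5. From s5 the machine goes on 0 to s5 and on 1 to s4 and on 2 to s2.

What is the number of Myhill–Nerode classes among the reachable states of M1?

4

Reachable states from the start: {s2,s3,s4,s5}. Unreachable: {s0,s1} — drop them.
Start with accepting vs non-accepting: {s4} | {s2,s3,s5}.
Split {s2,s3,s5} by δ(·,1) → {s2,s3} and {s5}.
On input 1, block {s2,s3} splits into {s2} and {s3}.
Stable partition: {s4} | {s2} | {s5} | {s3} — 4 equivalence classes.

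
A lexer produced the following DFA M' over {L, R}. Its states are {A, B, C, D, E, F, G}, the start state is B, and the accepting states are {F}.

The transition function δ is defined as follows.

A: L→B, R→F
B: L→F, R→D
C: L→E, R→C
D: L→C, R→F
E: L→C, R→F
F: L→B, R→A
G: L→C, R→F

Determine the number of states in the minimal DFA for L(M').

5

States {G} cannot be reached from the start state, so discard them.
Start with accepting vs non-accepting: {F} | {A,B,C,D,E}.
Split {A,B,C,D,E} by δ(·,L) → {A,C,D,E} and {B}.
Refine {A,C,D,E} on symbol L: members go to different blocks, giving {C,D,E} and {A}.
Refine {C,D,E} on symbol R: members go to different blocks, giving {D,E} and {C}.
The partition is now stable with 5 blocks: {F} | {D,E} | {B} | {A} | {C}.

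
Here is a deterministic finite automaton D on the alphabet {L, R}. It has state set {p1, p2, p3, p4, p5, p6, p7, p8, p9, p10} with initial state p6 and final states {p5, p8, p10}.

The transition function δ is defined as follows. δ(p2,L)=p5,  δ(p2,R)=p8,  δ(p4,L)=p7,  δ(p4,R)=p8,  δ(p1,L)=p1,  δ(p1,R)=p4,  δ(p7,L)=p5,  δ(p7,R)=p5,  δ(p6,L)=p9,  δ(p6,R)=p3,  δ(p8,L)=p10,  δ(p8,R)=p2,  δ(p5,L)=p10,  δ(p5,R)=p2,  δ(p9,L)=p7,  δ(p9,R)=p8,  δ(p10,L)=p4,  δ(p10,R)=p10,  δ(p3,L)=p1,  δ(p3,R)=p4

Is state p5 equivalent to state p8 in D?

Yes

Initial partition by acceptance: {p5,p8,p10} | {p1,p2,p3,p4,p6,p7,p9}.
On input L, block {p5,p8,p10} splits into {p5,p8} and {p10}.
Refine {p1,p2,p3,p4,p6,p7,p9} on symbol L: members go to different blocks, giving {p1,p3,p4,p6,p9} and {p2,p7}.
On input L, block {p1,p3,p4,p6,p9} splits into {p1,p3,p6} and {p4,p9}.
On input L, block {p1,p3,p6} splits into {p1,p3} and {p6}.
The partition is now stable with 6 blocks: {p5,p8} | {p1,p3} | {p10} | {p2,p7} | {p4,p9} | {p6}.
p5 and p8 lie in the same block of the stable partition, so they are equivalent — no string distinguishes them.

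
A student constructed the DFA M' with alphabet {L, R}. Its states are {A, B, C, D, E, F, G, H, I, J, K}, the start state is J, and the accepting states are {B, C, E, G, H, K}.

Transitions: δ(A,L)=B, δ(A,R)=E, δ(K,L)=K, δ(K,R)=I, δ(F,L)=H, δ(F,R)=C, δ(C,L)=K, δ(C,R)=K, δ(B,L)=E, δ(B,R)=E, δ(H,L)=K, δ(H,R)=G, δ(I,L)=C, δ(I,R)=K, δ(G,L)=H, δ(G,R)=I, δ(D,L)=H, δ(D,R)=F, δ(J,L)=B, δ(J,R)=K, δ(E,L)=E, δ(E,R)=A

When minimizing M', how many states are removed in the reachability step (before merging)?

Starting at J and following transitions, the reachable set is {A, B, C, E, I, J, K}. That leaves D, F, G, H unreachable — 4 in total.

4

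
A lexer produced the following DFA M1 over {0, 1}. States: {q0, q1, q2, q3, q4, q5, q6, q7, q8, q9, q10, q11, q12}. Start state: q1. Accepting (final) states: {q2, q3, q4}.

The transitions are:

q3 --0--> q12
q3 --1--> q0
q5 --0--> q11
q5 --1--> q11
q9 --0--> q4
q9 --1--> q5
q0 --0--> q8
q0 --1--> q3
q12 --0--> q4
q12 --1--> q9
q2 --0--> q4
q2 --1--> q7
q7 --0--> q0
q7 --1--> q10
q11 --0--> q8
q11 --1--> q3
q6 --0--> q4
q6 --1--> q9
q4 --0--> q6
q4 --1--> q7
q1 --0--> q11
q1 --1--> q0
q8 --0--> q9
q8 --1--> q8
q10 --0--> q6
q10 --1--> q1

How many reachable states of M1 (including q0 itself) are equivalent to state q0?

First remove the unreachable states {q2}; 12 states remain.
Start with accepting vs non-accepting: {q3,q4} | {q0,q1,q5,q6,q7,q8,q9,q10,q11,q12}.
On input 0, block {q0,q1,q5,q6,q7,q8,q9,q10,q11,q12} splits into {q0,q1,q5,q7,q8,q10,q11} and {q6,q9,q12}.
Split {q0,q1,q5,q7,q8,q10,q11} by δ(·,0) → {q0,q1,q5,q7,q11} and {q8,q10}.
Split {q0,q1,q5,q7,q11} by δ(·,0) → {q1,q5,q7} and {q0,q11}.
On input 1, block {q3,q4} splits into {q3} and {q4}.
On input 1, block {q1,q5,q7} splits into {q1,q5} and {q7}.
Refine {q6,q9,q12} on symbol 1: members go to different blocks, giving {q6,q12} and {q9}.
Refine {q8,q10} on symbol 0: members go to different blocks, giving {q8} and {q10}.
Stable partition: {q3} | {q1,q5} | {q6,q12} | {q8} | {q0,q11} | {q4} | {q7} | {q9} | {q10} — 9 equivalence classes.
State q0 belongs to the block {q0,q11}, which has 2 states.

2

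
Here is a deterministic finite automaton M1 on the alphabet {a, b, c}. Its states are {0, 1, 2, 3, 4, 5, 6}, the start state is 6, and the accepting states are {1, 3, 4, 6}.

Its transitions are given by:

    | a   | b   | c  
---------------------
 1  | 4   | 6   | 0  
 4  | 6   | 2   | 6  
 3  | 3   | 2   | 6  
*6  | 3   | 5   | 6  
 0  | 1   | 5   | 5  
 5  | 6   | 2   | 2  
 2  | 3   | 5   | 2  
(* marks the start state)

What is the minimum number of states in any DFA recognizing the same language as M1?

First remove the unreachable states {0,1,4}; 4 states remain.
P0 = {3,6} | {2,5}.
Stable partition: {3,6} | {2,5} — 2 equivalence classes.

2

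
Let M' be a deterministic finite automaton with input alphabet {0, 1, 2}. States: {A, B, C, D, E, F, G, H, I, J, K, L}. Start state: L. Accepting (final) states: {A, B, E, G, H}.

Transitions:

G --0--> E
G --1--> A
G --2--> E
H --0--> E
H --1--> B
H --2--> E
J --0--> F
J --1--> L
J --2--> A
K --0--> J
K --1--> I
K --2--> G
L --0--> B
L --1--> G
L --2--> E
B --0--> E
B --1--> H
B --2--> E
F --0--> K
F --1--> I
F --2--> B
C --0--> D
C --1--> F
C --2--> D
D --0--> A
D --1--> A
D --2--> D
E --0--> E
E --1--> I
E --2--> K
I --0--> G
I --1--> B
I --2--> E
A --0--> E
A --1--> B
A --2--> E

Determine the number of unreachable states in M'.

2

No path from L leads to C, D; the other 10 states are all reachable.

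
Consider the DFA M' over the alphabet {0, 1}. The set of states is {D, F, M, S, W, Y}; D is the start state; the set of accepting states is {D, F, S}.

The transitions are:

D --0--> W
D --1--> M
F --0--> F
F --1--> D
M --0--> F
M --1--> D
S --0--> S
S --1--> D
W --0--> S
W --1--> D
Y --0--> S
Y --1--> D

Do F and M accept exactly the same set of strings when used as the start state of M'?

States {Y} cannot be reached from the start state, so discard them.
Initial partition by acceptance: {D,F,S} | {M,W}.
Split {D,F,S} by δ(·,0) → {F,S} and {D}.
Stable partition: {F,S} | {M,W} | {D} — 3 equivalence classes.
F and M end up in different blocks, so they are distinguishable. For instance, the string 'ε' is accepted from only F.

No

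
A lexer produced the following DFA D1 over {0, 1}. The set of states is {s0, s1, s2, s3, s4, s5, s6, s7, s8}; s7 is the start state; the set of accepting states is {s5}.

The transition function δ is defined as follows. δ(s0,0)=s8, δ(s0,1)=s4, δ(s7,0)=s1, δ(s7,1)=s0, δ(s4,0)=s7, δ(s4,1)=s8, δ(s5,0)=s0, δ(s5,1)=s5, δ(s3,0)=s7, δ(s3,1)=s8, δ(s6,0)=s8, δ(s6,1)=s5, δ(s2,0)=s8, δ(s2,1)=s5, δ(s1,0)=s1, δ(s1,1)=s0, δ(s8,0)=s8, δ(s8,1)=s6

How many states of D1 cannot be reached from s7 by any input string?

Starting at s7 and following transitions, the reachable set is {s0, s1, s4, s5, s6, s7, s8}. That leaves s2, s3 unreachable — 2 in total.

2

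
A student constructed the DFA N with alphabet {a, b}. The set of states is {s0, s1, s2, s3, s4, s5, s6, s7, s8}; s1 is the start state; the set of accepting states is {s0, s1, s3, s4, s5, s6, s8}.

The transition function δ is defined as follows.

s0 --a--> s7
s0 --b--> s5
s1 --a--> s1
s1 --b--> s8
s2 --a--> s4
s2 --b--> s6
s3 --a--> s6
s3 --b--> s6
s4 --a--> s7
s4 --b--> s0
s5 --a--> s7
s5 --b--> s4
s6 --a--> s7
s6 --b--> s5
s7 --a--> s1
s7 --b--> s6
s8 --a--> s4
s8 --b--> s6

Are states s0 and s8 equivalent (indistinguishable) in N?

No

Reachable states from the start: {s0,s1,s4,s5,s6,s7,s8}. Unreachable: {s2,s3} — drop them.
Initial partition by acceptance: {s0,s1,s4,s5,s6,s8} | {s7}.
Split {s0,s1,s4,s5,s6,s8} by δ(·,a) → {s0,s4,s5,s6} and {s1,s8}.
Refine {s1,s8} on symbol a: members go to different blocks, giving {s1} and {s8}.
The partition is now stable with 4 blocks: {s0,s4,s5,s6} | {s7} | {s1} | {s8}.
s0 and s8 end up in different blocks, so they are distinguishable. For instance, the string 'a' is accepted from only s8.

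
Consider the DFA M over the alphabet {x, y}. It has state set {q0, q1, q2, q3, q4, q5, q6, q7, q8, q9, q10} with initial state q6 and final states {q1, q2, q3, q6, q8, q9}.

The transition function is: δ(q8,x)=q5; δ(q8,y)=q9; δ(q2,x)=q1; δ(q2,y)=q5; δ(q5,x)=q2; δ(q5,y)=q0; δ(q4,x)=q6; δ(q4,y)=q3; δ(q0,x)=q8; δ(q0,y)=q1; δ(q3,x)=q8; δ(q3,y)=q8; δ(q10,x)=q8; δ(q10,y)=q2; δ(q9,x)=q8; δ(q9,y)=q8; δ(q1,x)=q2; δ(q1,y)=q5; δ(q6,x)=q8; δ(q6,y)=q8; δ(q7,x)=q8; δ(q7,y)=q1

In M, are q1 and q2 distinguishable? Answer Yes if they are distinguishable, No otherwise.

States {q3,q4,q7,q10} cannot be reached from the start state, so discard them.
Initial partition by acceptance: {q1,q2,q6,q8,q9} | {q0,q5}.
On input x, block {q1,q2,q6,q8,q9} splits into {q1,q2,q6,q9} and {q8}.
Split {q1,q2,q6,q9} by δ(·,x) → {q1,q2} and {q6,q9}.
On input x, block {q0,q5} splits into {q0} and {q5}.
No further refinement is possible. Final partition (5 blocks): {q1,q2} | {q0} | {q8} | {q6,q9} | {q5}.
q1 and q2 lie in the same block of the stable partition, so they are equivalent — no string distinguishes them.

No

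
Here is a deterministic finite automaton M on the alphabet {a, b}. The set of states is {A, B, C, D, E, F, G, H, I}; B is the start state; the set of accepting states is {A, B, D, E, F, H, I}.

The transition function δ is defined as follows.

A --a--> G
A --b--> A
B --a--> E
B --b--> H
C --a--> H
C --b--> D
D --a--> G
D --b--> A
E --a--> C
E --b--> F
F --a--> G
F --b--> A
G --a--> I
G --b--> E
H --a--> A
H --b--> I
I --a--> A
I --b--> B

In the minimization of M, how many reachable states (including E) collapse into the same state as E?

All states are reachable from the start state.
Initial partition by acceptance: {A,B,D,E,F,H,I} | {C,G}.
On input a, block {A,B,D,E,F,H,I} splits into {A,D,E,F} and {B,H,I}.
No further refinement is possible. Final partition (3 blocks): {A,D,E,F} | {C,G} | {B,H,I}.
The equivalence class containing E is {A,D,E,F}, of size 4.

4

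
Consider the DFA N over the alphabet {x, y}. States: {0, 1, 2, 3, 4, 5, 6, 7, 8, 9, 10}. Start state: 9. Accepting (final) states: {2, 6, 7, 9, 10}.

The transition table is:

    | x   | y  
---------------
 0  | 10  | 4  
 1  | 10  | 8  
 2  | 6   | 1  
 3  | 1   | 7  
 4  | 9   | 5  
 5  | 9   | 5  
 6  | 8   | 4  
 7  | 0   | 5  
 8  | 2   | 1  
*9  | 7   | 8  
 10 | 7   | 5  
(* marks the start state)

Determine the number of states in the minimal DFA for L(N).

First remove the unreachable states {3}; 10 states remain.
Initial partition by acceptance: {2,6,7,9,10} | {0,1,4,5,8}.
On input x, block {2,6,7,9,10} splits into {2,9,10} and {6,7}.
Stable partition: {2,9,10} | {0,1,4,5,8} | {6,7} — 3 equivalence classes.

3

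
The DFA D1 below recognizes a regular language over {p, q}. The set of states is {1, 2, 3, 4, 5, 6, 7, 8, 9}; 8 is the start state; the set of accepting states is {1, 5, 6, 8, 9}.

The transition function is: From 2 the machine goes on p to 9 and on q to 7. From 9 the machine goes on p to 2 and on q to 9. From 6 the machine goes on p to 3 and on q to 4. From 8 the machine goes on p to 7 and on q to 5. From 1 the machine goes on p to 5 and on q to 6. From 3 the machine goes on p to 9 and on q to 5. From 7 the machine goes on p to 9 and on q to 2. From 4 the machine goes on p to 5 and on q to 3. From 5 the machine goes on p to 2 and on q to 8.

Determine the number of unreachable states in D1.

No path from 8 leads to 1, 3, 4, 6; the other 5 states are all reachable.

4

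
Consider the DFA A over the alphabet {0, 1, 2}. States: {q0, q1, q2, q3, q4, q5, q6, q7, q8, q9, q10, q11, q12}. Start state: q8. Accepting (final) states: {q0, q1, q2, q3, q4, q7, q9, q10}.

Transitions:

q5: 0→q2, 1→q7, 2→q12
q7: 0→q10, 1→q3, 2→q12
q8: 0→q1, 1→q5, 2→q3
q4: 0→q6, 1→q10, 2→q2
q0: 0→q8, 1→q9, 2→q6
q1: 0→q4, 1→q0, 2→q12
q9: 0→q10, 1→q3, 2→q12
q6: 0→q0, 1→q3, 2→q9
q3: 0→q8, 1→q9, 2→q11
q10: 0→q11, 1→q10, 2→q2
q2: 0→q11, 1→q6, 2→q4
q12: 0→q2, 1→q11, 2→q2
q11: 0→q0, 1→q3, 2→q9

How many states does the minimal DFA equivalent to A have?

8

All states are reachable from the start state.
Start with accepting vs non-accepting: {q0,q1,q2,q3,q4,q7,q9,q10} | {q5,q6,q8,q11,q12}.
On input 0, block {q0,q1,q2,q3,q4,q7,q9,q10} splits into {q0,q2,q3,q4,q10} and {q1,q7,q9}.
Split {q0,q2,q3,q4,q10} by δ(·,1) → {q0,q3} and {q4,q10} and {q2}.
Split {q5,q6,q8,q11,q12} by δ(·,0) → {q5,q12} and {q6,q11} and {q8}.
On input 1, block {q5,q12} splits into {q5} and {q12}.
No further refinement is possible. Final partition (8 blocks): {q0,q3} | {q5} | {q1,q7,q9} | {q4,q10} | {q2} | {q6,q11} | {q8} | {q12}.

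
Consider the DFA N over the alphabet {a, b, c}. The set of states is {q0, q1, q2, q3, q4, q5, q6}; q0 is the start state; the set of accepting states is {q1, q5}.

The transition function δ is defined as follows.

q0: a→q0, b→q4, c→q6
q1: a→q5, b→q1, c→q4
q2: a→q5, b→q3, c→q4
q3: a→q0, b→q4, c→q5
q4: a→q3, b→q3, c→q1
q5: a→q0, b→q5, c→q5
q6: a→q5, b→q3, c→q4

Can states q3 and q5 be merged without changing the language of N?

Reachable states from the start: {q0,q1,q3,q4,q5,q6}. Unreachable: {q2} — drop them.
P0 = {q1,q5} | {q0,q3,q4,q6}.
Refine {q1,q5} on symbol a: members go to different blocks, giving {q1} and {q5}.
On input a, block {q0,q3,q4,q6} splits into {q0,q3,q4} and {q6}.
On input c, block {q0,q3,q4} splits into {q0} and {q3} and {q4}.
The partition is now stable with 6 blocks: {q1} | {q0} | {q5} | {q6} | {q3} | {q4}.
q3 and q5 end up in different blocks, so they are distinguishable. For instance, the string 'ε' is accepted from only q5.

No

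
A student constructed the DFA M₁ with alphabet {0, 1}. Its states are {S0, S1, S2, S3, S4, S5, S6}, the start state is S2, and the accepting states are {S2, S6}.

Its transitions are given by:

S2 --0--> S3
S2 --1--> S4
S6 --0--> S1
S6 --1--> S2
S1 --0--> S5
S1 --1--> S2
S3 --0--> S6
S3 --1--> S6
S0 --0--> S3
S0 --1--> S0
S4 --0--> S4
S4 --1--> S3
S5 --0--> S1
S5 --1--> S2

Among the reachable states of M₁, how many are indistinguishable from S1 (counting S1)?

First remove the unreachable states {S0}; 6 states remain.
Initial partition by acceptance: {S2,S6} | {S1,S3,S4,S5}.
Split {S2,S6} by δ(·,1) → {S2} and {S6}.
Split {S1,S3,S4,S5} by δ(·,0) → {S1,S4,S5} and {S3}.
On input 1, block {S1,S4,S5} splits into {S1,S5} and {S4}.
The partition is now stable with 5 blocks: {S2} | {S1,S5} | {S6} | {S3} | {S4}.
The equivalence class containing S1 is {S1,S5}, of size 2.

2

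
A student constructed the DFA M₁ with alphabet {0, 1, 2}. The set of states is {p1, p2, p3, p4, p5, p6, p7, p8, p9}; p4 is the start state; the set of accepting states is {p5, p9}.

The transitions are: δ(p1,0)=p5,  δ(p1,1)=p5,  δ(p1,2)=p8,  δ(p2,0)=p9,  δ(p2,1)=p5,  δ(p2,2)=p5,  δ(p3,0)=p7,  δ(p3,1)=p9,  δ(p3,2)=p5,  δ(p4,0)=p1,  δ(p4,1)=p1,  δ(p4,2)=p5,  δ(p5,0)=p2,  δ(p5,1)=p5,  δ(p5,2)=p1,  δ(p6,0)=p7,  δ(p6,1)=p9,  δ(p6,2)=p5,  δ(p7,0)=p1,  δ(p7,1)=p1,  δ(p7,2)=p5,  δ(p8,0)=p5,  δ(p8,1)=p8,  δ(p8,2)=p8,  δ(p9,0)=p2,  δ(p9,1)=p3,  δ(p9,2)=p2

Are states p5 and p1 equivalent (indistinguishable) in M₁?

No

States {p6} cannot be reached from the start state, so discard them.
P0 = {p5,p9} | {p1,p2,p3,p4,p7,p8}.
Refine {p5,p9} on symbol 1: members go to different blocks, giving {p5} and {p9}.
Refine {p1,p2,p3,p4,p7,p8} on symbol 0: members go to different blocks, giving {p3,p4,p7} and {p1,p8} and {p2}.
Refine {p3,p4,p7} on symbol 0: members go to different blocks, giving {p4,p7} and {p3}.
Refine {p1,p8} on symbol 1: members go to different blocks, giving {p1} and {p8}.
No further refinement is possible. Final partition (7 blocks): {p5} | {p4,p7} | {p9} | {p1} | {p2} | {p3} | {p8}.
p5 and p1 end up in different blocks, so they are distinguishable. For instance, the string 'ε' is accepted from only p5.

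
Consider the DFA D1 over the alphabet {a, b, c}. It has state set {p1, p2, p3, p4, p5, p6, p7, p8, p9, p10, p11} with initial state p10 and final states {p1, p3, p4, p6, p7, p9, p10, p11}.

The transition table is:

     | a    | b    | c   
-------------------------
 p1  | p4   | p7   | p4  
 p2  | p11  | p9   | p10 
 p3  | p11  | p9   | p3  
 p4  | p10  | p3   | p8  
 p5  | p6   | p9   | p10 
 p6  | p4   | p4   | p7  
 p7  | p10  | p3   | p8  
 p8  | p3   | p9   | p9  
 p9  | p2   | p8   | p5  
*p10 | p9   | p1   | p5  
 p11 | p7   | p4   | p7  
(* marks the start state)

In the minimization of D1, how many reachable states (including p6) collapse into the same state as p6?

3

Every state is reachable, so we keep all 11.
P0 = {p1,p3,p4,p6,p7,p9,p10,p11} | {p2,p5,p8}.
Refine {p1,p3,p4,p6,p7,p9,p10,p11} on symbol a: members go to different blocks, giving {p1,p3,p4,p6,p7,p10,p11} and {p9}.
On input a, block {p1,p3,p4,p6,p7,p10,p11} splits into {p1,p3,p4,p6,p7,p11} and {p10}.
Split {p1,p3,p4,p6,p7,p11} by δ(·,a) → {p1,p3,p6,p11} and {p4,p7}.
On input a, block {p1,p3,p6,p11} splits into {p1,p6,p11} and {p3}.
On input a, block {p2,p5,p8} splits into {p2,p5} and {p8}.
Stable partition: {p1,p6,p11} | {p2,p5} | {p9} | {p10} | {p4,p7} | {p3} | {p8} — 7 equivalence classes.
State p6 belongs to the block {p1,p6,p11}, which has 3 states.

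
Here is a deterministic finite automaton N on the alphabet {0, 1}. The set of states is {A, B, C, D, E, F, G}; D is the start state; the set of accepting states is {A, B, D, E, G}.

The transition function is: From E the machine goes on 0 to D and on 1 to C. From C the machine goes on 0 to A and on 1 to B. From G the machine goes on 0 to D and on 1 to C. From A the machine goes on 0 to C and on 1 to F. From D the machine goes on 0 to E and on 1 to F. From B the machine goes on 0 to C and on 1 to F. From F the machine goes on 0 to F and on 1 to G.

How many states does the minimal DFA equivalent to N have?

5

P0 = {A,B,D,E,G} | {C,F}.
Split {A,B,D,E,G} by δ(·,0) → {D,E,G} and {A,B}.
Refine {C,F} on symbol 0: members go to different blocks, giving {C} and {F}.
Split {D,E,G} by δ(·,1) → {E,G} and {D}.
No further refinement is possible. Final partition (5 blocks): {E,G} | {C} | {A,B} | {F} | {D}.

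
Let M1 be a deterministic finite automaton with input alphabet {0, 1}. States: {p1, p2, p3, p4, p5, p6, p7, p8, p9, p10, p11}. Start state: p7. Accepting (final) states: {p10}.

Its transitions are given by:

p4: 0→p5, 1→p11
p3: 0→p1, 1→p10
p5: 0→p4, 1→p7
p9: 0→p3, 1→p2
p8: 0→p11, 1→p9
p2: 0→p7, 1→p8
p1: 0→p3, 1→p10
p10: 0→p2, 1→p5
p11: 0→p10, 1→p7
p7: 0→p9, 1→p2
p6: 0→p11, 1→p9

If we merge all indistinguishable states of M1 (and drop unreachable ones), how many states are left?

9

First remove the unreachable states {p6}; 10 states remain.
Start with accepting vs non-accepting: {p10} | {p1,p2,p3,p4,p5,p7,p8,p9,p11}.
On input 0, block {p1,p2,p3,p4,p5,p7,p8,p9,p11} splits into {p1,p2,p3,p4,p5,p7,p8,p9} and {p11}.
Split {p1,p2,p3,p4,p5,p7,p8,p9} by δ(·,0) → {p1,p2,p3,p4,p5,p7,p9} and {p8}.
On input 1, block {p1,p2,p3,p4,p5,p7,p9} splits into {p5,p7,p9} and {p1,p3} and {p2} and {p4}.
Refine {p5,p7,p9} on symbol 0: members go to different blocks, giving {p5} and {p7} and {p9}.
No further refinement is possible. Final partition (9 blocks): {p10} | {p5} | {p11} | {p8} | {p1,p3} | {p2} | {p4} | {p7} | {p9}.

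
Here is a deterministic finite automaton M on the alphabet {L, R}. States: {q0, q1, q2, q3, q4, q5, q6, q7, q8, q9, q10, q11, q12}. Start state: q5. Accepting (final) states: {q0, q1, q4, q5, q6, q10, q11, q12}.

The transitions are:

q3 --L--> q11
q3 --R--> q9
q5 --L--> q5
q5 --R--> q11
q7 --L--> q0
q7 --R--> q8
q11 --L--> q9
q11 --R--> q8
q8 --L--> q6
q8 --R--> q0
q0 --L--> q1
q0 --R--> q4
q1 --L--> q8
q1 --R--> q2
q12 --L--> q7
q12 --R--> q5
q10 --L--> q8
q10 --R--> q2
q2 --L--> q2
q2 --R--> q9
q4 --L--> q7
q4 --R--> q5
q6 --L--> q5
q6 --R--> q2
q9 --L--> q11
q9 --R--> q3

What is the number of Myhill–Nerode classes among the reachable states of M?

10

States {q10,q12} cannot be reached from the start state, so discard them.
Initial partition by acceptance: {q0,q1,q4,q5,q6,q11} | {q2,q3,q7,q8,q9}.
On input L, block {q0,q1,q4,q5,q6,q11} splits into {q0,q5,q6} and {q1,q4,q11}.
Refine {q0,q5,q6} on symbol L: members go to different blocks, giving {q5,q6} and {q0}.
Refine {q5,q6} on symbol R: members go to different blocks, giving {q5} and {q6}.
On input L, block {q2,q3,q7,q8,q9} splits into {q3,q9} and {q2} and {q7} and {q8}.
Split {q1,q4,q11} by δ(·,L) → {q1} and {q4} and {q11}.
The partition is now stable with 10 blocks: {q5} | {q3,q9} | {q1} | {q0} | {q6} | {q2} | {q7} | {q8} | {q4} | {q11}.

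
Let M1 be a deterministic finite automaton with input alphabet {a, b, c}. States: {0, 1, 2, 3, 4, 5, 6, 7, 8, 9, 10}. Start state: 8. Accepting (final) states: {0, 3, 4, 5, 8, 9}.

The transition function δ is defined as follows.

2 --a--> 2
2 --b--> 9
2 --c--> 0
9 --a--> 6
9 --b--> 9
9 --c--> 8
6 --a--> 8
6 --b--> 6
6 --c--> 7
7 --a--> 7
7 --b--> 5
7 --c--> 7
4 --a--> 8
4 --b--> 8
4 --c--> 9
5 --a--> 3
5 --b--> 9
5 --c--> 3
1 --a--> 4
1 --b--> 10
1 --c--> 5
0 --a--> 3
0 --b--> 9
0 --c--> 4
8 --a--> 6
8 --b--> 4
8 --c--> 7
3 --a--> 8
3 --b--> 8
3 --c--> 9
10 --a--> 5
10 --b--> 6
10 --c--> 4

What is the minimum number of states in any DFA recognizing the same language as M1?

6

States {0,1,2,10} cannot be reached from the start state, so discard them.
Start with accepting vs non-accepting: {3,4,5,8,9} | {6,7}.
On input a, block {3,4,5,8,9} splits into {3,4,5} and {8,9}.
Split {3,4,5} by δ(·,a) → {3,4} and {5}.
On input a, block {6,7} splits into {6} and {7}.
On input b, block {8,9} splits into {8} and {9}.
No further refinement is possible. Final partition (6 blocks): {3,4} | {6} | {8} | {5} | {7} | {9}.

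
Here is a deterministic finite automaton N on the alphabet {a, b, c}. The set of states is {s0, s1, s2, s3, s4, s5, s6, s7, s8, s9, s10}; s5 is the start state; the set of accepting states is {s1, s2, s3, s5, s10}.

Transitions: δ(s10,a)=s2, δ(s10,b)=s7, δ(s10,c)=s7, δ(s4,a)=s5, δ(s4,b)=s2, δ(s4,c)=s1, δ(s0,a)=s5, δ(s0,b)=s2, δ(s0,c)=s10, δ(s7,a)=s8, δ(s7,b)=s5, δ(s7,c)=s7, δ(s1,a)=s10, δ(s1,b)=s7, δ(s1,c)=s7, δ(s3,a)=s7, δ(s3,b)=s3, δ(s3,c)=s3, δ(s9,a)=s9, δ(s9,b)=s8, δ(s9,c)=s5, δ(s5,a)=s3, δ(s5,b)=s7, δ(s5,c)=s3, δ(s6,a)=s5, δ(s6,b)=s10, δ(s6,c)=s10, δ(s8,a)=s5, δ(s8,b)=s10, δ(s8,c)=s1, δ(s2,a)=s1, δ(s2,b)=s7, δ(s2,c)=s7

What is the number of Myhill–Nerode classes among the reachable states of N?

Reachable states from the start: {s1,s2,s3,s5,s7,s8,s10}. Unreachable: {s0,s4,s6,s9} — drop them.
P0 = {s1,s2,s3,s5,s10} | {s7,s8}.
Split {s1,s2,s3,s5,s10} by δ(·,a) → {s1,s2,s5,s10} and {s3}.
Split {s1,s2,s5,s10} by δ(·,a) → {s1,s2,s10} and {s5}.
Split {s7,s8} by δ(·,a) → {s7} and {s8}.
No further refinement is possible. Final partition (5 blocks): {s1,s2,s10} | {s7} | {s3} | {s5} | {s8}.

5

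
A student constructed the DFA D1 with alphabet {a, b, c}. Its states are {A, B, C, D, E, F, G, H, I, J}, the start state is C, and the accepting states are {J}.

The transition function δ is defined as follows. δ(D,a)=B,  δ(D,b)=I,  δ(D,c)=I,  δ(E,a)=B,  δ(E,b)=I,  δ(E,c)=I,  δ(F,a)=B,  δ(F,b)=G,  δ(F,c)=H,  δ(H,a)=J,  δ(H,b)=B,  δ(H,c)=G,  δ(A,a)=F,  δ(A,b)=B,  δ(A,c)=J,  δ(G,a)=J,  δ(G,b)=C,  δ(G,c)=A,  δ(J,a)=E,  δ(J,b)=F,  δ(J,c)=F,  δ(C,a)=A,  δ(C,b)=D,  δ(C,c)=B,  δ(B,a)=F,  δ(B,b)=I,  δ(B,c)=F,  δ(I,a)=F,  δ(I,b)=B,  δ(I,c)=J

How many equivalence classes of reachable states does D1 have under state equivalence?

Start with accepting vs non-accepting: {J} | {A,B,C,D,E,F,G,H,I}.
On input a, block {A,B,C,D,E,F,G,H,I} splits into {A,B,C,D,E,F,I} and {G,H}.
Refine {A,B,C,D,E,F,I} on symbol b: members go to different blocks, giving {A,B,C,D,E,I} and {F}.
Split {A,B,C,D,E,I} by δ(·,a) → {A,B,I} and {C,D,E}.
On input c, block {A,B,I} splits into {A,I} and {B}.
Refine {G,H} on symbol b: members go to different blocks, giving {G} and {H}.
Refine {C,D,E} on symbol a: members go to different blocks, giving {D,E} and {C}.
Stable partition: {J} | {A,I} | {G} | {F} | {D,E} | {B} | {H} | {C} — 8 equivalence classes.

8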